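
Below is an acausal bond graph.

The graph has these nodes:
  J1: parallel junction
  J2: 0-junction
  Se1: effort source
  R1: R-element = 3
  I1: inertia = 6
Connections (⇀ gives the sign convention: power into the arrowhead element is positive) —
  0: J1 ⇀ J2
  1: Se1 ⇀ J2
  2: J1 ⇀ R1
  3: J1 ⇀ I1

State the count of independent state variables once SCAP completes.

b1 |J2  (Se1 fixes effort; stroke away)
b0 |J1  (common-e at J2 fixed by 1)
b2 |R1  (J1 effort already set via bond 0)
b3 |I1  (0-jn J1 has e-setter on 0)

1  (I1 all integral)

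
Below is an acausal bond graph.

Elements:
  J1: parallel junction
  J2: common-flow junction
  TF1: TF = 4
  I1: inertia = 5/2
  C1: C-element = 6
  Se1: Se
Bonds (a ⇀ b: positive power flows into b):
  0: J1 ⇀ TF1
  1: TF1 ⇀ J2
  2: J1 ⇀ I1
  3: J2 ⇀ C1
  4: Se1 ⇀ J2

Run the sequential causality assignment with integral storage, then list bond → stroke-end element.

#4 →J2  (Se1 fixes effort; stroke away)
#2 →I1  (prefer integral on I1)
#0 →J1  (J1 needs exactly one e-in)
#1 →TF1  (TF1 one-in-one-out from 0)
#3 →J2  (J2 flow already set via bond 1)

#0 stroke at J1
#1 stroke at TF1
#2 stroke at I1
#3 stroke at J2
#4 stroke at J2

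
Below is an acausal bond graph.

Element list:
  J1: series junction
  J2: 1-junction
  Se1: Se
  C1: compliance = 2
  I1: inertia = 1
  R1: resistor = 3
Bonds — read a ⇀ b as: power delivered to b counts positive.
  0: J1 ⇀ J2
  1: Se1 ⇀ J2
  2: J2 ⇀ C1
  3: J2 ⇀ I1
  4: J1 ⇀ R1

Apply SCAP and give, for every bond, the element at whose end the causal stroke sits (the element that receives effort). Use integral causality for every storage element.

bond 0 stroke at J2
bond 1 stroke at J2
bond 2 stroke at J2
bond 3 stroke at I1
bond 4 stroke at J1

bond 1 stroke→J2  (Se1: effort source, stroke at far end)
bond 2 stroke→J2  (prefer integral on C1)
bond 3 stroke→I1  (I1 outputs flow p/I1)
bond 0 stroke→J2  (1-jn J2 has f-setter on 3)
bond 4 stroke→J1  (J1: bond 0 brought flow, rest push out)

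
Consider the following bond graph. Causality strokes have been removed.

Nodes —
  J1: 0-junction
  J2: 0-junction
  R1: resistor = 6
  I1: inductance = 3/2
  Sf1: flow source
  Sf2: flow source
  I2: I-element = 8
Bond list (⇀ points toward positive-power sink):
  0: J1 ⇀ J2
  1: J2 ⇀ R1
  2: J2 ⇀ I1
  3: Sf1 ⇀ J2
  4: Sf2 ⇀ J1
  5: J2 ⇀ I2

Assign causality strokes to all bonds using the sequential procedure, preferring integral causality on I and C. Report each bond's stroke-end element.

#3 stroke at Sf1  (Sf1: flow source, stroke at near end)
#4 stroke at Sf2  (Sf2 fixes flow; stroke at Sf2)
#0 stroke at J1  (closing 0-jn rule on J1)
#2 stroke at I1  (I1: I, integral causality)
#5 stroke at I2  (I2: I, integral causality)
#1 stroke at J2  (J2 needs exactly one e-in)

b0 stroke at J1
b1 stroke at J2
b2 stroke at I1
b3 stroke at Sf1
b4 stroke at Sf2
b5 stroke at I2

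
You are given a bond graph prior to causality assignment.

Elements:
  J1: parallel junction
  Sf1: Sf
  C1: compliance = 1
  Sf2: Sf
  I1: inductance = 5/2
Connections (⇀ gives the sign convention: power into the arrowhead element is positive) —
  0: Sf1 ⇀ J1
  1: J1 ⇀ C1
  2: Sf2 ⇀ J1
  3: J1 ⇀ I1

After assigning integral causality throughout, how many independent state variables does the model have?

β0 →Sf1  (Sf1 fixes flow; stroke at Sf1)
β2 →Sf2  (Sf2 fixes flow; stroke at Sf2)
β1 →J1  (C1 outputs effort q/C1)
β3 →I1  (J1: bond 1 brought effort, rest push out)

2  (C1, I1 all integral)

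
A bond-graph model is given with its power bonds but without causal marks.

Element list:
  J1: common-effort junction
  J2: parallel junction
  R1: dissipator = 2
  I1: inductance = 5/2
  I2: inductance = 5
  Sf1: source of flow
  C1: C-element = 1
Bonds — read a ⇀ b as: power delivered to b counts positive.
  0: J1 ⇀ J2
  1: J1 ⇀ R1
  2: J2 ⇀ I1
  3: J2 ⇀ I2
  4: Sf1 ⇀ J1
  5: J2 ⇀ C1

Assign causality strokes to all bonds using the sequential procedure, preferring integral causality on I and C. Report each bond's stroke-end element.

#4 →Sf1  (Sf1: flow source, stroke at near end)
#2 →I1  (I1 outputs flow p/I1)
#3 →I2  (prefer integral on I2)
#5 →J2  (C1 outputs effort q/C1)
#0 →J1  (common-e at J2 fixed by 5)
#1 →R1  (J1 effort already set via bond 0)

b0 |J1
b1 |R1
b2 |I1
b3 |I2
b4 |Sf1
b5 |J2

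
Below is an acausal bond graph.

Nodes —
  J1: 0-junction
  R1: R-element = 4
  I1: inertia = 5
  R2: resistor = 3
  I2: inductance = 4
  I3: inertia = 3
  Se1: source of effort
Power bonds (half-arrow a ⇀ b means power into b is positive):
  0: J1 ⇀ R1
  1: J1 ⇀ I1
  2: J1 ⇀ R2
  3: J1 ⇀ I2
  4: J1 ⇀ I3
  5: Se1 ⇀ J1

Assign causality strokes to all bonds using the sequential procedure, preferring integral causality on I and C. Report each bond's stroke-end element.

bond 0 stroke at R1
bond 1 stroke at I1
bond 2 stroke at R2
bond 3 stroke at I2
bond 4 stroke at I3
bond 5 stroke at J1

β5 |J1  (Se1 fixes effort; stroke away)
β0 |R1  (common-e at J1 fixed by 5)
β1 |I1  (J1 effort already set via bond 5)
β2 |R2  (J1 effort already set via bond 5)
β3 |I2  (J1 effort already set via bond 5)
β4 |I3  (0-jn J1 has e-setter on 5)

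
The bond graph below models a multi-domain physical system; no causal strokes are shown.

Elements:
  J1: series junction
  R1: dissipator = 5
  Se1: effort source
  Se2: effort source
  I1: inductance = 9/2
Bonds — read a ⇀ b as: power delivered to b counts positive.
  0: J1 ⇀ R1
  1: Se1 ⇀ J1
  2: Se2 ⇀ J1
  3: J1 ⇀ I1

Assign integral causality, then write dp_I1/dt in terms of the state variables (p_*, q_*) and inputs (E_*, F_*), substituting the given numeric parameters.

dp_I1/dt = E_Se1 + E_Se2 - 10*p_I1/9

#1 |J1  (Se1 fixes effort; stroke away)
#2 |J1  (source Se2 imposes e)
#3 |I1  (prefer integral on I1)
#0 |J1  (1-jn J1 has f-setter on 3)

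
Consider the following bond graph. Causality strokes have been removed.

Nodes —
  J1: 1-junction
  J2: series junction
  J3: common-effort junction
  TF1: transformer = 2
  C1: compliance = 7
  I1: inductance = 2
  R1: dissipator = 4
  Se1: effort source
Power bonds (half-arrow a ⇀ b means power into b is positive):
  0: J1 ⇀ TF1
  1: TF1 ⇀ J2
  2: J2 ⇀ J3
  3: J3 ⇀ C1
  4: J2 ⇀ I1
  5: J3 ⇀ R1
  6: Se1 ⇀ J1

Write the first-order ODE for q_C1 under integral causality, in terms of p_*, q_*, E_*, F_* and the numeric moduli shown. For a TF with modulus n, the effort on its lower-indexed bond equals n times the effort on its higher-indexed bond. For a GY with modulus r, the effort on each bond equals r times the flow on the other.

b6 |J1  (Se1 fixes effort; stroke away)
b0 |TF1  (J1: last free bond brings flow in)
b1 |J2  (TF1 one-in-one-out from 0)
b3 |J3  (C1 outputs effort q/C1)
b2 |J2  (0-jn J3 has e-setter on 3)
b5 |R1  (0-jn J3 has e-setter on 3)
b4 |I1  (closing 1-jn rule on J2)

dq_C1/dt = p_I1/2 - q_C1/28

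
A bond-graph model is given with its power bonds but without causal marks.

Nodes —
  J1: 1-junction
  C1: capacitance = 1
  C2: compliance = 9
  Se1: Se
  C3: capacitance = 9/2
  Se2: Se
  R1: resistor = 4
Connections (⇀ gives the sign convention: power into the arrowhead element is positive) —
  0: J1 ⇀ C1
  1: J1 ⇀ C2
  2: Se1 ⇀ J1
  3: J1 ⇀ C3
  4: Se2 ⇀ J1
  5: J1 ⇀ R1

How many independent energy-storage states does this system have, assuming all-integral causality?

#2 |J1  (Se1: effort source, stroke at far end)
#4 |J1  (Se2 fixes effort; stroke away)
#0 |J1  (prefer integral on C1)
#1 |J1  (C2 integral (e out))
#3 |J1  (C3 integral (e out))
#5 |R1  (J1 needs exactly one f-in)

3  (C1, C2, C3 all integral)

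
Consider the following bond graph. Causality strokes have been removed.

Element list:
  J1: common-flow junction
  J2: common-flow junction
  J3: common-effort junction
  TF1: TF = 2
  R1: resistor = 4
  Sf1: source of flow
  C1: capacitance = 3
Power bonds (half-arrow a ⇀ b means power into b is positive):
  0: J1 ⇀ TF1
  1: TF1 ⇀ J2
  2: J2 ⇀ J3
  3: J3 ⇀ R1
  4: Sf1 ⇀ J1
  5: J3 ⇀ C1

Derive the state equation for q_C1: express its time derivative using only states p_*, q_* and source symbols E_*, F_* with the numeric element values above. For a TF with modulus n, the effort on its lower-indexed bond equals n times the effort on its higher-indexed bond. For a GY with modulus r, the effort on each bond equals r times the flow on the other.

dq_C1/dt = 2*F_Sf1 - q_C1/12

b4 stroke at Sf1  (Sf1 fixes flow; stroke at Sf1)
b0 stroke at J1  (1-jn J1 has f-setter on 4)
b1 stroke at TF1  (TF1: transformer flips bond 0)
b2 stroke at J2  (1-jn J2 has f-setter on 1)
b5 stroke at J3  (C1 integral (e out))
b3 stroke at R1  (J3: bond 5 brought effort, rest push out)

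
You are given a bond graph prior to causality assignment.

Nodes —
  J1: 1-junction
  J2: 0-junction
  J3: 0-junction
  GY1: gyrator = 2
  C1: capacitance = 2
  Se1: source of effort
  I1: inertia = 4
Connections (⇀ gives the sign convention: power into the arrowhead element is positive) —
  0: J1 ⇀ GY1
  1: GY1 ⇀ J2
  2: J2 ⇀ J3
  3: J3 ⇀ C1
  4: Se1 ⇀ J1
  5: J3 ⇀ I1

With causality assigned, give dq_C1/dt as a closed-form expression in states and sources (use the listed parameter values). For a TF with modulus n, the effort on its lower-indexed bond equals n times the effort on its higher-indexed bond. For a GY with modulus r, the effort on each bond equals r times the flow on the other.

#4 stroke at J1  (Se1 fixes effort; stroke away)
#0 stroke at GY1  (J1 needs exactly one f-in)
#1 stroke at GY1  (GY1: gyrator matches bond 0)
#2 stroke at J2  (J2: last free bond brings effort in)
#3 stroke at J3  (C1 integral (e out))
#5 stroke at I1  (common-e at J3 fixed by 3)

dq_C1/dt = E_Se1/2 - p_I1/4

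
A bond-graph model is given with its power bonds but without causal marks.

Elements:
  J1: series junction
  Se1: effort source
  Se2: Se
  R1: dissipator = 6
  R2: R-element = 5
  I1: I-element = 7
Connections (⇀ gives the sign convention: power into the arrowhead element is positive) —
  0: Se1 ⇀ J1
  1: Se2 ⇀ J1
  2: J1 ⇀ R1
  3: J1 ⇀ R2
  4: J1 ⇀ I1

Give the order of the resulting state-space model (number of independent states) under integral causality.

1  (I1 all integral)

#0 stroke→J1  (Se1 (Se) sets effort on bond)
#1 stroke→J1  (Se2 (Se) sets effort on bond)
#4 stroke→I1  (I1 integral (f out))
#2 stroke→J1  (J1: bond 4 brought flow, rest push out)
#3 stroke→J1  (common-f at J1 fixed by 4)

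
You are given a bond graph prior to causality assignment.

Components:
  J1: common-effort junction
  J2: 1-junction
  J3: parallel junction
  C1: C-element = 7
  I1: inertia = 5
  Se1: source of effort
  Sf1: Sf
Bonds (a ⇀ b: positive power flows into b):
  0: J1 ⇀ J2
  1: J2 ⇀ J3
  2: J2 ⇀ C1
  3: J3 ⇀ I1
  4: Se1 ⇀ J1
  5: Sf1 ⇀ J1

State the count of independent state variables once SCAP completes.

2  (C1, I1 all integral)

b4 stroke at J1  (Se1 fixes effort; stroke away)
b5 stroke at Sf1  (Sf1 fixes flow; stroke at Sf1)
b0 stroke at J2  (J1 effort already set via bond 4)
b2 stroke at J2  (prefer integral on C1)
b1 stroke at J3  (only one flow-in slot at J2)
b3 stroke at I1  (0-jn J3 has e-setter on 1)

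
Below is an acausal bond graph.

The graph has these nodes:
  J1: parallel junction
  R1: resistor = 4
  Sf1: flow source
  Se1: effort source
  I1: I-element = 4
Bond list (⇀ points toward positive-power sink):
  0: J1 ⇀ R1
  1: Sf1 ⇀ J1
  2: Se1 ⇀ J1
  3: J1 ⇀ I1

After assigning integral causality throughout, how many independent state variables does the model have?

1  (I1 all integral)

β1 stroke→Sf1  (Sf1 fixes flow; stroke at Sf1)
β2 stroke→J1  (Se1 (Se) sets effort on bond)
β0 stroke→R1  (common-e at J1 fixed by 2)
β3 stroke→I1  (common-e at J1 fixed by 2)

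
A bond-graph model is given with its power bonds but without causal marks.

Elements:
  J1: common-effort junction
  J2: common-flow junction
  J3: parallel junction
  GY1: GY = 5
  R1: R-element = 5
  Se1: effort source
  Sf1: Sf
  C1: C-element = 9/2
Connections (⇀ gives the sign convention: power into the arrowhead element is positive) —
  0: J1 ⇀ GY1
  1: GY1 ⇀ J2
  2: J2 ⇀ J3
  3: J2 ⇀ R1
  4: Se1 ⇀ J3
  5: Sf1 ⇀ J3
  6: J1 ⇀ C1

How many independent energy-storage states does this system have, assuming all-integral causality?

1  (C1 all integral)

β4 |J3  (Se1 fixes effort; stroke away)
β5 |Sf1  (Sf1 fixes flow; stroke at Sf1)
β2 |J2  (common-e at J3 fixed by 4)
β6 |J1  (C1 integral (e out))
β0 |GY1  (J1 effort already set via bond 6)
β1 |GY1  (through GY1, causality inverts; strokes same side of GY1)
β3 |J2  (J2 flow already set via bond 1)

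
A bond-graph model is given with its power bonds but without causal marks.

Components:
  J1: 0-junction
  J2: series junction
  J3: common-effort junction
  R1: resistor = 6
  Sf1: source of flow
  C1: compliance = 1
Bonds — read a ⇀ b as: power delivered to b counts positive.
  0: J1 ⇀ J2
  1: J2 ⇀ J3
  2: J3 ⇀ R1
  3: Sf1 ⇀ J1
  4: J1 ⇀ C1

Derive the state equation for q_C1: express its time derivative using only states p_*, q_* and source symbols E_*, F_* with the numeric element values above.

dq_C1/dt = F_Sf1 - q_C1/6

#3 |Sf1  (source Sf1 imposes f)
#4 |J1  (C1: C, integral causality)
#0 |J2  (J1 effort already set via bond 4)
#1 |J3  (only one flow-in slot at J2)
#2 |R1  (J3 effort already set via bond 1)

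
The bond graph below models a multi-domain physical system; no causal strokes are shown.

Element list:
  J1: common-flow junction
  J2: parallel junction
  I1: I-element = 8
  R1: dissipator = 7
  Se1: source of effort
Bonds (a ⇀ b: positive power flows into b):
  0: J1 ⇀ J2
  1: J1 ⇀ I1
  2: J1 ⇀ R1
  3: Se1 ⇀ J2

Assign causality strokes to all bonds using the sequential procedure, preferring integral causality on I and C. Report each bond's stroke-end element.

β3 stroke→J2  (Se1: effort source, stroke at far end)
β0 stroke→J1  (J2 effort already set via bond 3)
β1 stroke→I1  (I1 outputs flow p/I1)
β2 stroke→J1  (J1: bond 1 brought flow, rest push out)

b0 |J1
b1 |I1
b2 |J1
b3 |J2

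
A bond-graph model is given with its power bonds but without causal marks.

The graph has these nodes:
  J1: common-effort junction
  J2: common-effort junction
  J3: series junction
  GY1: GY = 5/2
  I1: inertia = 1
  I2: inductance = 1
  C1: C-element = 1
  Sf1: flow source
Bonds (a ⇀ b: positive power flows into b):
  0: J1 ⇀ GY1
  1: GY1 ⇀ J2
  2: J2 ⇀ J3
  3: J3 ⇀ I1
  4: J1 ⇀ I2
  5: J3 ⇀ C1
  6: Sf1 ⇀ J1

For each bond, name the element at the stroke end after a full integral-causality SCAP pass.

#6 →Sf1  (Sf1 fixes flow; stroke at Sf1)
#3 →I1  (I1 integral (f out))
#2 →J3  (J3: bond 3 brought flow, rest push out)
#5 →J3  (1-jn J3 has f-setter on 3)
#1 →J2  (J2 needs exactly one e-in)
#0 →J1  (GY1: gyrator matches bond 1)
#4 →I2  (common-e at J1 fixed by 0)

#0 →J1
#1 →J2
#2 →J3
#3 →I1
#4 →I2
#5 →J3
#6 →Sf1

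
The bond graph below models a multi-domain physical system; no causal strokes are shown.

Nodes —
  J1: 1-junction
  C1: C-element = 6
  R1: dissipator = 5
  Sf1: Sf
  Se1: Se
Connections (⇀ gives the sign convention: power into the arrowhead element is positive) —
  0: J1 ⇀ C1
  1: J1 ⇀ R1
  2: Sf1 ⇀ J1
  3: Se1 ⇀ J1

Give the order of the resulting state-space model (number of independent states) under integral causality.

bond 2 |Sf1  (Sf1 fixes flow; stroke at Sf1)
bond 3 |J1  (Se1 (Se) sets effort on bond)
bond 0 |J1  (J1: bond 2 brought flow, rest push out)
bond 1 |J1  (J1: bond 2 brought flow, rest push out)

1  (C1 all integral)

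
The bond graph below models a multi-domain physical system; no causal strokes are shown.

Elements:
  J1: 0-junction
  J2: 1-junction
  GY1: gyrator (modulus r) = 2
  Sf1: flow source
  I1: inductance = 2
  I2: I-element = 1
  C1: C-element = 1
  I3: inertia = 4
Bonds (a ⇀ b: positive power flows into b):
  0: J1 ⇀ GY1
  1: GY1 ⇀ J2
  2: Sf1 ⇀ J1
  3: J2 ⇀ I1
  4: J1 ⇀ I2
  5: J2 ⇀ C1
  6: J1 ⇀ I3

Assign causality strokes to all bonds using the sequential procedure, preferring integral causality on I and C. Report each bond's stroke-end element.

bond 0 →J1
bond 1 →J2
bond 2 →Sf1
bond 3 →I1
bond 4 →I2
bond 5 →J2
bond 6 →I3

β2 |Sf1  (Sf1: flow source, stroke at near end)
β3 |I1  (I1 outputs flow p/I1)
β1 |J2  (1-jn J2 has f-setter on 3)
β5 |J2  (1-jn J2 has f-setter on 3)
β0 |J1  (through GY1, causality inverts; strokes same side of GY1)
β4 |I2  (common-e at J1 fixed by 0)
β6 |I3  (J1: bond 0 brought effort, rest push out)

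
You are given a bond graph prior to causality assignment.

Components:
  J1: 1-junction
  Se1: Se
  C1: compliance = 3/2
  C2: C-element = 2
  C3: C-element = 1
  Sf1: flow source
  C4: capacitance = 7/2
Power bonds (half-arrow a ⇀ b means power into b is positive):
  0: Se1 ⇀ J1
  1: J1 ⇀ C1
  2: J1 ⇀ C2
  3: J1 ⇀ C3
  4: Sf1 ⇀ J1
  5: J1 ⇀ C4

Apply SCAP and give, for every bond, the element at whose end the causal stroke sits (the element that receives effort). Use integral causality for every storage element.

#0 |J1  (Se1: effort source, stroke at far end)
#4 |Sf1  (source Sf1 imposes f)
#1 |J1  (J1 flow already set via bond 4)
#2 |J1  (J1: bond 4 brought flow, rest push out)
#3 |J1  (common-f at J1 fixed by 4)
#5 |J1  (J1 flow already set via bond 4)

#0 stroke→J1
#1 stroke→J1
#2 stroke→J1
#3 stroke→J1
#4 stroke→Sf1
#5 stroke→J1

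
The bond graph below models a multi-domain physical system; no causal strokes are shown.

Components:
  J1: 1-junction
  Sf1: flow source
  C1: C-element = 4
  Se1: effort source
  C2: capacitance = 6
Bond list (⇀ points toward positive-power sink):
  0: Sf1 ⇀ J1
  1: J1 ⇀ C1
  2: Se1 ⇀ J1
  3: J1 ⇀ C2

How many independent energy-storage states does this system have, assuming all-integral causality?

2  (C1, C2 all integral)

bond 0 →Sf1  (Sf1 (Sf) sets flow on bond)
bond 2 →J1  (source Se1 imposes e)
bond 1 →J1  (J1: bond 0 brought flow, rest push out)
bond 3 →J1  (common-f at J1 fixed by 0)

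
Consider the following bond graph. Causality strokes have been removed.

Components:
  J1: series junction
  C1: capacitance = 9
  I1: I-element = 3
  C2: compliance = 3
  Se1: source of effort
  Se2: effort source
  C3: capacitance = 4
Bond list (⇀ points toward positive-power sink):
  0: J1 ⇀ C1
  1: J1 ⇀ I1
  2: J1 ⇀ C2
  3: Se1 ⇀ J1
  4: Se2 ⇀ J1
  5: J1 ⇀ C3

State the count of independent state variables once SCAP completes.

4  (C1, C2, C3, I1 all integral)

b3 |J1  (source Se1 imposes e)
b4 |J1  (source Se2 imposes e)
b0 |J1  (C1: C, integral causality)
b1 |I1  (I1: I, integral causality)
b2 |J1  (common-f at J1 fixed by 1)
b5 |J1  (J1 flow already set via bond 1)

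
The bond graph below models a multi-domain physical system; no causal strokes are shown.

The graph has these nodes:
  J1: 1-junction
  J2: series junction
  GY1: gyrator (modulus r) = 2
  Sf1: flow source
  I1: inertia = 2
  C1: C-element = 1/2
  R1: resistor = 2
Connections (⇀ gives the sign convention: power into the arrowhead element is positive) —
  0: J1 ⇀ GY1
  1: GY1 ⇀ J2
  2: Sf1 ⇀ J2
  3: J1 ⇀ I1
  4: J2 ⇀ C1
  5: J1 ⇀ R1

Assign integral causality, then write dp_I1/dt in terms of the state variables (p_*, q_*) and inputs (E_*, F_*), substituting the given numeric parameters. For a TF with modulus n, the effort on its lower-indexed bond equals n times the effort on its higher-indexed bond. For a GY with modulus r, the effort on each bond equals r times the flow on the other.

dp_I1/dt = -2*F_Sf1 - p_I1

bond 2 stroke at Sf1  (Sf1: flow source, stroke at near end)
bond 1 stroke at J2  (J2 flow already set via bond 2)
bond 4 stroke at J2  (J2 flow already set via bond 2)
bond 0 stroke at J1  (through GY1, causality inverts; strokes same side of GY1)
bond 3 stroke at I1  (I1 outputs flow p/I1)
bond 5 stroke at J1  (1-jn J1 has f-setter on 3)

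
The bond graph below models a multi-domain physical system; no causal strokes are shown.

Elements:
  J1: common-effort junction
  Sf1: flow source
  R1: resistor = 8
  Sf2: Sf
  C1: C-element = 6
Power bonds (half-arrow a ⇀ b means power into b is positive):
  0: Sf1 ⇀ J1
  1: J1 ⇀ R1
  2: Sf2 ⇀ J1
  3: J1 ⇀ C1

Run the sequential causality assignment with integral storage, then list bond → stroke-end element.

β0 →Sf1
β1 →R1
β2 →Sf2
β3 →J1

#0 stroke at Sf1  (Sf1 (Sf) sets flow on bond)
#2 stroke at Sf2  (Sf2: flow source, stroke at near end)
#3 stroke at J1  (C1 integral (e out))
#1 stroke at R1  (J1 effort already set via bond 3)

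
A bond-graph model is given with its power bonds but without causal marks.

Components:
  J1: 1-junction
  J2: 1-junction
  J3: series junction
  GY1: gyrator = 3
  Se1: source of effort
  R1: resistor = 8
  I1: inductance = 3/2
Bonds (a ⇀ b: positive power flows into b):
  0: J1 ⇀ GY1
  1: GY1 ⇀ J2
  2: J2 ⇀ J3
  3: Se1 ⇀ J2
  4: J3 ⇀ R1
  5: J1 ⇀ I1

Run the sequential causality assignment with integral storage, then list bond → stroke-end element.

b3 stroke at J2  (Se1 fixes effort; stroke away)
b5 stroke at I1  (I1: I, integral causality)
b0 stroke at J1  (J1: bond 5 brought flow, rest push out)
b1 stroke at J2  (GY GY1: same side as bond 0)
b2 stroke at J3  (only one flow-in slot at J2)
b4 stroke at R1  (J3: last free bond brings flow in)

b0 stroke at J1
b1 stroke at J2
b2 stroke at J3
b3 stroke at J2
b4 stroke at R1
b5 stroke at I1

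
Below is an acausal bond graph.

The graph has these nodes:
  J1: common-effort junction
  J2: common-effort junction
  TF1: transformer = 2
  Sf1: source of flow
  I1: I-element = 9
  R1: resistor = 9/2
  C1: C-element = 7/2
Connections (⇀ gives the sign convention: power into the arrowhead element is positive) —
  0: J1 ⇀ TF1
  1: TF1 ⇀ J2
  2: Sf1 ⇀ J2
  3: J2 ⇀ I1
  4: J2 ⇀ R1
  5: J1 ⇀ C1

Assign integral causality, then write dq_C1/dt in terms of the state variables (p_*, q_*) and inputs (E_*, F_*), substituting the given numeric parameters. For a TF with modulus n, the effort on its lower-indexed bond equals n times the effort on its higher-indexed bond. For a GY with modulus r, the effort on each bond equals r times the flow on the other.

b2 stroke at Sf1  (Sf1: flow source, stroke at near end)
b3 stroke at I1  (I1: I, integral causality)
b5 stroke at J1  (C1: C, integral causality)
b0 stroke at TF1  (J1 effort already set via bond 5)
b1 stroke at J2  (TF1 one-in-one-out from 0)
b4 stroke at R1  (J2 effort already set via bond 1)

dq_C1/dt = F_Sf1/2 - p_I1/18 - q_C1/63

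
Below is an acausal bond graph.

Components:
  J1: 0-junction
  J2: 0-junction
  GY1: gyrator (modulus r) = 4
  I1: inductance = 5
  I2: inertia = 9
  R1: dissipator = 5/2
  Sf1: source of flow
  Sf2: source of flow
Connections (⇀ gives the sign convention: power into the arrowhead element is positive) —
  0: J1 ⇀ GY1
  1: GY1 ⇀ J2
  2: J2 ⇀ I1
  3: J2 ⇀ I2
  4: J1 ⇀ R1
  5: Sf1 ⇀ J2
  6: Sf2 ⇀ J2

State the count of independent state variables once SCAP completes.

2  (I1, I2 all integral)

β5 stroke→Sf1  (source Sf1 imposes f)
β6 stroke→Sf2  (source Sf2 imposes f)
β2 stroke→I1  (I1 integral (f out))
β3 stroke→I2  (I2: I, integral causality)
β1 stroke→J2  (J2: last free bond brings effort in)
β0 stroke→J1  (GY GY1: same side as bond 1)
β4 stroke→R1  (common-e at J1 fixed by 0)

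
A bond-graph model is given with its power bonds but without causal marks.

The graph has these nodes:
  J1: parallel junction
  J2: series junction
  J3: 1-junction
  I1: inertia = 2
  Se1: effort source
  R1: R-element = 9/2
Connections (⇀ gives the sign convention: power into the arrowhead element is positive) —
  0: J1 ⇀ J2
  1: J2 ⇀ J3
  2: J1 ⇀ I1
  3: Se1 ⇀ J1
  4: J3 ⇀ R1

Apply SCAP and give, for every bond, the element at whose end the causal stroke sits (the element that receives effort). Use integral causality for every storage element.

b0 |J2
b1 |J3
b2 |I1
b3 |J1
b4 |R1

β3 stroke→J1  (Se1: effort source, stroke at far end)
β0 stroke→J2  (0-jn J1 has e-setter on 3)
β2 stroke→I1  (0-jn J1 has e-setter on 3)
β1 stroke→J3  (closing 1-jn rule on J2)
β4 stroke→R1  (closing 1-jn rule on J3)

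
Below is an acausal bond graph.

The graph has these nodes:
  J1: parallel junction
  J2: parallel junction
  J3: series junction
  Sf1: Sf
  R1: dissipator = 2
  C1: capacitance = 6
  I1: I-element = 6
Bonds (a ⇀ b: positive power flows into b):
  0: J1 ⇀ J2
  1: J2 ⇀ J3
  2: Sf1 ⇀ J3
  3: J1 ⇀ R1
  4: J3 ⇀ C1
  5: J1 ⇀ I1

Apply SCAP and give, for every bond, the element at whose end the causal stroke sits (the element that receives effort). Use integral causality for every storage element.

#2 stroke→Sf1  (Sf1: flow source, stroke at near end)
#1 stroke→J3  (J3 flow already set via bond 2)
#4 stroke→J3  (common-f at J3 fixed by 2)
#0 stroke→J2  (J2: last free bond brings effort in)
#5 stroke→I1  (I1 integral (f out))
#3 stroke→J1  (closing 0-jn rule on J1)

β0 |J2
β1 |J3
β2 |Sf1
β3 |J1
β4 |J3
β5 |I1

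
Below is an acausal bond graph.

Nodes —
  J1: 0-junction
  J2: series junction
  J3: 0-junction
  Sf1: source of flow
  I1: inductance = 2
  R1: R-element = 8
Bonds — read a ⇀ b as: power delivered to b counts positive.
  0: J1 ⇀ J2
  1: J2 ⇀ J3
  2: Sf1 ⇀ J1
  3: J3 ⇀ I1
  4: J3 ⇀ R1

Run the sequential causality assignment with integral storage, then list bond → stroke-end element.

β0 →J1
β1 →J2
β2 →Sf1
β3 →I1
β4 →J3

#2 →Sf1  (Sf1 fixes flow; stroke at Sf1)
#0 →J1  (only one effort-in slot at J1)
#1 →J2  (1-jn J2 has f-setter on 0)
#3 →I1  (I1 outputs flow p/I1)
#4 →J3  (only one effort-in slot at J3)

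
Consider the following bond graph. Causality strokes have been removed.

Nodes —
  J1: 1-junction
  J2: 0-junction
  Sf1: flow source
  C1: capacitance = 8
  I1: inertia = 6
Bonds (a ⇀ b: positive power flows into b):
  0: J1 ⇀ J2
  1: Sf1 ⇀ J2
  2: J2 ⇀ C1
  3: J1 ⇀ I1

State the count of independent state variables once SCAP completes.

2  (C1, I1 all integral)

b1 stroke at Sf1  (Sf1 fixes flow; stroke at Sf1)
b2 stroke at J2  (prefer integral on C1)
b0 stroke at J1  (0-jn J2 has e-setter on 2)
b3 stroke at I1  (closing 1-jn rule on J1)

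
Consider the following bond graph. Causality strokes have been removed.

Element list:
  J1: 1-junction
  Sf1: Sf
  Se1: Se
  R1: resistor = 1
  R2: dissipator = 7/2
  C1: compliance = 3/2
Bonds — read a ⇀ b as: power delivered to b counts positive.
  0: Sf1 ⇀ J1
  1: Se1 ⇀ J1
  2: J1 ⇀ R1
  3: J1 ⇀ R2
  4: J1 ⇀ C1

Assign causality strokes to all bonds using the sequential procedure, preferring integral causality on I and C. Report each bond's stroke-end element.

#0 |Sf1
#1 |J1
#2 |J1
#3 |J1
#4 |J1

bond 0 →Sf1  (Sf1 fixes flow; stroke at Sf1)
bond 1 →J1  (Se1: effort source, stroke at far end)
bond 2 →J1  (common-f at J1 fixed by 0)
bond 3 →J1  (J1 flow already set via bond 0)
bond 4 →J1  (J1 flow already set via bond 0)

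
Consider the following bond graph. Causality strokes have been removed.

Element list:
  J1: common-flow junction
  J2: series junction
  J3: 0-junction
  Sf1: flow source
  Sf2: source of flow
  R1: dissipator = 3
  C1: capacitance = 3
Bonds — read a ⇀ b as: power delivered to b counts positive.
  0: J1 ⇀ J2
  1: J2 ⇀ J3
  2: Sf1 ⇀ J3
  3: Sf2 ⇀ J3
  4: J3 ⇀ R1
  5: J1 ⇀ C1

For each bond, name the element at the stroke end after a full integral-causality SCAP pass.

bond 0 |J2
bond 1 |J3
bond 2 |Sf1
bond 3 |Sf2
bond 4 |R1
bond 5 |J1

β2 stroke→Sf1  (Sf1 fixes flow; stroke at Sf1)
β3 stroke→Sf2  (Sf2 fixes flow; stroke at Sf2)
β5 stroke→J1  (C1 outputs effort q/C1)
β0 stroke→J2  (J1: last free bond brings flow in)
β1 stroke→J3  (closing 1-jn rule on J2)
β4 stroke→R1  (0-jn J3 has e-setter on 1)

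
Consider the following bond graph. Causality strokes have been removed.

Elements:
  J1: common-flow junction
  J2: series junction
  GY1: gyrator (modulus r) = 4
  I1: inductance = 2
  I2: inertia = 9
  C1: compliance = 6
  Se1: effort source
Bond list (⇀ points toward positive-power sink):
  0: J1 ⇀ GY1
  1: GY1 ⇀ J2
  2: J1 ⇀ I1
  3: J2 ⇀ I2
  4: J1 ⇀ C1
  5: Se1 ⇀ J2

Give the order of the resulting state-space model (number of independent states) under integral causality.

#5 |J2  (Se1 (Se) sets effort on bond)
#2 |I1  (I1 outputs flow p/I1)
#0 |J1  (J1: bond 2 brought flow, rest push out)
#4 |J1  (common-f at J1 fixed by 2)
#1 |J2  (through GY1, causality inverts; strokes same side of GY1)
#3 |I2  (only one flow-in slot at J2)

3  (C1, I1, I2 all integral)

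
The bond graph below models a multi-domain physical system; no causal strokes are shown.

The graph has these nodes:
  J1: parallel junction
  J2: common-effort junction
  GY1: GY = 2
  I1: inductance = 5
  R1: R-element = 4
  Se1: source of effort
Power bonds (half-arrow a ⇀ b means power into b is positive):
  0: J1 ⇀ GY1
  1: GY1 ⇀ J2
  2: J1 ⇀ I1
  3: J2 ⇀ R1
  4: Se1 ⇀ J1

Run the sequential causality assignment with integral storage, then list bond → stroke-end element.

β0 stroke at GY1
β1 stroke at GY1
β2 stroke at I1
β3 stroke at J2
β4 stroke at J1

bond 4 |J1  (Se1: effort source, stroke at far end)
bond 0 |GY1  (J1: bond 4 brought effort, rest push out)
bond 2 |I1  (J1: bond 4 brought effort, rest push out)
bond 1 |GY1  (through GY1, causality inverts; strokes same side of GY1)
bond 3 |J2  (J2 needs exactly one e-in)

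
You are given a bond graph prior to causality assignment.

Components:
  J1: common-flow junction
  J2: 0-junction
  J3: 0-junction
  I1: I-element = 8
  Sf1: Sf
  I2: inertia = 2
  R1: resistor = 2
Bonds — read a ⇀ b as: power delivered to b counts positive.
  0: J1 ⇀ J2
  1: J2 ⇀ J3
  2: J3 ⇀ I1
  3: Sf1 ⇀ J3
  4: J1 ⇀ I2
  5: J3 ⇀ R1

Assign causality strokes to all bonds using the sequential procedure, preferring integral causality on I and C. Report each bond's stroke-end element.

b0 stroke at J1
b1 stroke at J2
b2 stroke at I1
b3 stroke at Sf1
b4 stroke at I2
b5 stroke at J3

β3 →Sf1  (source Sf1 imposes f)
β2 →I1  (I1 outputs flow p/I1)
β4 →I2  (prefer integral on I2)
β0 →J1  (J1 flow already set via bond 4)
β1 →J2  (only one effort-in slot at J2)
β5 →J3  (J3 needs exactly one e-in)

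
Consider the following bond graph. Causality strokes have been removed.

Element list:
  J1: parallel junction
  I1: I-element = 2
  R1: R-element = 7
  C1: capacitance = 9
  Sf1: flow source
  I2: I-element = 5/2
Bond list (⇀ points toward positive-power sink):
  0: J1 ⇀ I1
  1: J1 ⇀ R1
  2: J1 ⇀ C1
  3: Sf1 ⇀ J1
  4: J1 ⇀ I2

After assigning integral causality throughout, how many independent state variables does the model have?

3  (C1, I1, I2 all integral)

b3 stroke at Sf1  (Sf1 fixes flow; stroke at Sf1)
b0 stroke at I1  (I1: I, integral causality)
b2 stroke at J1  (prefer integral on C1)
b1 stroke at R1  (common-e at J1 fixed by 2)
b4 stroke at I2  (J1 effort already set via bond 2)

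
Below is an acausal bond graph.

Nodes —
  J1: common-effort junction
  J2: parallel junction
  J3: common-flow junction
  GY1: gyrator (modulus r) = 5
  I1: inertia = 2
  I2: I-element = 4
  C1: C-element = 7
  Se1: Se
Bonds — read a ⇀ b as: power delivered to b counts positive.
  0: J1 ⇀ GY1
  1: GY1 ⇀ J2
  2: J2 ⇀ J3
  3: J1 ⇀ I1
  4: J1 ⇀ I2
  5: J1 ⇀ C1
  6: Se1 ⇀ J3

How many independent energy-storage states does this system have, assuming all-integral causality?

3  (C1, I1, I2 all integral)

β6 |J3  (source Se1 imposes e)
β2 |J2  (closing 1-jn rule on J3)
β1 |GY1  (J2 effort already set via bond 2)
β0 |GY1  (GY1 both-in/both-out from 1)
β3 |I1  (I1 integral (f out))
β4 |I2  (prefer integral on I2)
β5 |J1  (closing 0-jn rule on J1)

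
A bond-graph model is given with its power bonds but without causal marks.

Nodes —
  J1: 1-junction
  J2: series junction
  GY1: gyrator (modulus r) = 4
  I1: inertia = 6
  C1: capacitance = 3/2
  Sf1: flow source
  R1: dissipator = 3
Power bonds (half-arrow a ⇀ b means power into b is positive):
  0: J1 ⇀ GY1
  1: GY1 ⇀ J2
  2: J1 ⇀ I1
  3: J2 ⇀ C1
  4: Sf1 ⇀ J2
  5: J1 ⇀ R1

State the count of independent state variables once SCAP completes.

b4 |Sf1  (Sf1 (Sf) sets flow on bond)
b1 |J2  (1-jn J2 has f-setter on 4)
b3 |J2  (1-jn J2 has f-setter on 4)
b0 |J1  (GY GY1: same side as bond 1)
b2 |I1  (I1 integral (f out))
b5 |J1  (1-jn J1 has f-setter on 2)

2  (C1, I1 all integral)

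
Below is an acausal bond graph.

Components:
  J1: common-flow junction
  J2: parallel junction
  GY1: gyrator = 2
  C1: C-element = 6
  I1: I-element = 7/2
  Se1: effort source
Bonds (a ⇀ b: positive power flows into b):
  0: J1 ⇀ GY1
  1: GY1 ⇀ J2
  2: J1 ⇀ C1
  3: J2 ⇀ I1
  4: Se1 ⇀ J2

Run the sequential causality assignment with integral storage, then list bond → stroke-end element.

b4 stroke→J2  (source Se1 imposes e)
b1 stroke→GY1  (common-e at J2 fixed by 4)
b3 stroke→I1  (0-jn J2 has e-setter on 4)
b0 stroke→GY1  (GY1: gyrator matches bond 1)
b2 stroke→J1  (J1 flow already set via bond 0)

#0 stroke→GY1
#1 stroke→GY1
#2 stroke→J1
#3 stroke→I1
#4 stroke→J2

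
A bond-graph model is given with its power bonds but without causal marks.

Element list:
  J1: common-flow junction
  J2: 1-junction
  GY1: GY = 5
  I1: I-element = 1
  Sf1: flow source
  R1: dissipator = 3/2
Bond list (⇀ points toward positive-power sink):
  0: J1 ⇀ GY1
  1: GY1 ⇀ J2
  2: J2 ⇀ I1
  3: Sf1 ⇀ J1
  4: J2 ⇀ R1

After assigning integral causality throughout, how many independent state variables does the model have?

#3 →Sf1  (Sf1 fixes flow; stroke at Sf1)
#0 →J1  (common-f at J1 fixed by 3)
#1 →J2  (through GY1, causality inverts; strokes same side of GY1)
#2 →I1  (prefer integral on I1)
#4 →J2  (J2 flow already set via bond 2)

1  (I1 all integral)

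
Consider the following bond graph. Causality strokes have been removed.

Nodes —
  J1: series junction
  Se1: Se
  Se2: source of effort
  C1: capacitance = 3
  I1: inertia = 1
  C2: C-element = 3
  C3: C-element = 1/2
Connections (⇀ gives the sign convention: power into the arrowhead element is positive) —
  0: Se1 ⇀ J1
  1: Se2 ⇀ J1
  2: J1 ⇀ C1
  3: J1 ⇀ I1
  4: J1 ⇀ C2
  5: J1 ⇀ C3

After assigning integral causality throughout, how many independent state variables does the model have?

4  (C1, C2, C3, I1 all integral)

bond 0 stroke at J1  (Se1: effort source, stroke at far end)
bond 1 stroke at J1  (Se2: effort source, stroke at far end)
bond 2 stroke at J1  (C1 outputs effort q/C1)
bond 3 stroke at I1  (prefer integral on I1)
bond 4 stroke at J1  (1-jn J1 has f-setter on 3)
bond 5 stroke at J1  (1-jn J1 has f-setter on 3)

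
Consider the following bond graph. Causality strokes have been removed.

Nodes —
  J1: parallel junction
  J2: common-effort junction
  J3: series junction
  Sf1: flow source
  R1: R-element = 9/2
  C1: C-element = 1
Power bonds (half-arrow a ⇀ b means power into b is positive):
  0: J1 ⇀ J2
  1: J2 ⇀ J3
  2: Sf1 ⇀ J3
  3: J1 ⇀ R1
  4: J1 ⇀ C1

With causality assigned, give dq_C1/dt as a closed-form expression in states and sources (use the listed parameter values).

β2 stroke→Sf1  (Sf1 fixes flow; stroke at Sf1)
β1 stroke→J3  (J3 flow already set via bond 2)
β0 stroke→J2  (J2: last free bond brings effort in)
β4 stroke→J1  (C1: C, integral causality)
β3 stroke→R1  (J1 effort already set via bond 4)

dq_C1/dt = -F_Sf1 - 2*q_C1/9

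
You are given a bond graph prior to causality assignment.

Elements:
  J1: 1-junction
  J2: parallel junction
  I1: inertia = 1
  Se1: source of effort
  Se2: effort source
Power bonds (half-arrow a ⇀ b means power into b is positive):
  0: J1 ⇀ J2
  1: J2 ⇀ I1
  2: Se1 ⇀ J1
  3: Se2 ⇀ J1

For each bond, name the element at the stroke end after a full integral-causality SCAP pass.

b0 |J2
b1 |I1
b2 |J1
b3 |J1

b2 |J1  (Se1 fixes effort; stroke away)
b3 |J1  (Se2: effort source, stroke at far end)
b0 |J2  (closing 1-jn rule on J1)
b1 |I1  (J2: bond 0 brought effort, rest push out)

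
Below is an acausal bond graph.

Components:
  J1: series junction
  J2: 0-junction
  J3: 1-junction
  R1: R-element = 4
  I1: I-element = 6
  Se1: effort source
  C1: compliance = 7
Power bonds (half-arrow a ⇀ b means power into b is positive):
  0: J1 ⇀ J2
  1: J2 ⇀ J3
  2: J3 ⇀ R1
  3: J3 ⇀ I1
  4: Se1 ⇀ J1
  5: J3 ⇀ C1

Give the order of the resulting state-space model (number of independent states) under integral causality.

2  (C1, I1 all integral)

#4 stroke at J1  (source Se1 imposes e)
#0 stroke at J2  (closing 1-jn rule on J1)
#1 stroke at J3  (J2: bond 0 brought effort, rest push out)
#3 stroke at I1  (I1: I, integral causality)
#2 stroke at J3  (J3: bond 3 brought flow, rest push out)
#5 stroke at J3  (J3 flow already set via bond 3)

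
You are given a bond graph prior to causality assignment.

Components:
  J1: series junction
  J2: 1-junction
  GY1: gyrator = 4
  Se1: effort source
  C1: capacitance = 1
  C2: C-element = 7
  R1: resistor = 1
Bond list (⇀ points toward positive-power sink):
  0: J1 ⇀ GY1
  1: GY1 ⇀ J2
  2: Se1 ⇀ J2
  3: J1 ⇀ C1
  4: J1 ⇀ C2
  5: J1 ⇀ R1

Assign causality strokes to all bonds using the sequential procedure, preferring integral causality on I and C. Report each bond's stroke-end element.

β0 →GY1
β1 →GY1
β2 →J2
β3 →J1
β4 →J1
β5 →J1

bond 2 →J2  (Se1 fixes effort; stroke away)
bond 1 →GY1  (J2: last free bond brings flow in)
bond 0 →GY1  (GY GY1: same side as bond 1)
bond 3 →J1  (common-f at J1 fixed by 0)
bond 4 →J1  (J1 flow already set via bond 0)
bond 5 →J1  (common-f at J1 fixed by 0)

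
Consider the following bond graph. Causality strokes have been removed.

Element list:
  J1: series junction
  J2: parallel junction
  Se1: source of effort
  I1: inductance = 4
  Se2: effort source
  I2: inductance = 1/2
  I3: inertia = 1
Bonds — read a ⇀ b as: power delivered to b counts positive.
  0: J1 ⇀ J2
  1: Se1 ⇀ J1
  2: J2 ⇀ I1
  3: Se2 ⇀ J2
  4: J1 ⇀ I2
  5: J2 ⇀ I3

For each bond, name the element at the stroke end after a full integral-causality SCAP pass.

β0 →J1
β1 →J1
β2 →I1
β3 →J2
β4 →I2
β5 →I3

#1 stroke at J1  (Se1 fixes effort; stroke away)
#3 stroke at J2  (Se2 fixes effort; stroke away)
#0 stroke at J1  (J2: bond 3 brought effort, rest push out)
#2 stroke at I1  (common-e at J2 fixed by 3)
#5 stroke at I3  (common-e at J2 fixed by 3)
#4 stroke at I2  (closing 1-jn rule on J1)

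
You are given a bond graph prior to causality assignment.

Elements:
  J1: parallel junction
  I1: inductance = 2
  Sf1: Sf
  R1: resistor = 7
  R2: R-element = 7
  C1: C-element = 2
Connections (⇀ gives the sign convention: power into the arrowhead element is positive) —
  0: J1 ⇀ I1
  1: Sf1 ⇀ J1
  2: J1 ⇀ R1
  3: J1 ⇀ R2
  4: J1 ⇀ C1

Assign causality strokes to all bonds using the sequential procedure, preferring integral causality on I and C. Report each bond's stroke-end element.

bond 1 |Sf1  (source Sf1 imposes f)
bond 0 |I1  (prefer integral on I1)
bond 4 |J1  (prefer integral on C1)
bond 2 |R1  (0-jn J1 has e-setter on 4)
bond 3 |R2  (common-e at J1 fixed by 4)

b0 |I1
b1 |Sf1
b2 |R1
b3 |R2
b4 |J1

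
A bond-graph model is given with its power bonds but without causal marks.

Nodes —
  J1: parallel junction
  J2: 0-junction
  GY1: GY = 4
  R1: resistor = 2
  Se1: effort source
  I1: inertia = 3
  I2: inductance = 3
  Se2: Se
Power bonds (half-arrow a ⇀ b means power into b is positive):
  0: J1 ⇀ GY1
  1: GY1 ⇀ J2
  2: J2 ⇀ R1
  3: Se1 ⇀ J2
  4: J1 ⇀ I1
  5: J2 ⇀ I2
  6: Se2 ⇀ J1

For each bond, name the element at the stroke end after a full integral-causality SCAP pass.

b3 |J2  (Se1 (Se) sets effort on bond)
b6 |J1  (Se2 fixes effort; stroke away)
b0 |GY1  (J1: bond 6 brought effort, rest push out)
b4 |I1  (J1: bond 6 brought effort, rest push out)
b1 |GY1  (J2 effort already set via bond 3)
b2 |R1  (J2: bond 3 brought effort, rest push out)
b5 |I2  (J2 effort already set via bond 3)

b0 stroke→GY1
b1 stroke→GY1
b2 stroke→R1
b3 stroke→J2
b4 stroke→I1
b5 stroke→I2
b6 stroke→J1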